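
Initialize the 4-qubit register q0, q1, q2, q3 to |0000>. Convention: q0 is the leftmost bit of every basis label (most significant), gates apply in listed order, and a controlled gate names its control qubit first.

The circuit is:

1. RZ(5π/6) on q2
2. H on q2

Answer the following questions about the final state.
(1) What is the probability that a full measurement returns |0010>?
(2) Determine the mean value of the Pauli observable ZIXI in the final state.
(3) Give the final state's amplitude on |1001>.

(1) The probability of measuring |0010> is 1/2.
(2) The expectation value of ZIXI is 1.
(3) |1001> carries amplitude 0 in the final state.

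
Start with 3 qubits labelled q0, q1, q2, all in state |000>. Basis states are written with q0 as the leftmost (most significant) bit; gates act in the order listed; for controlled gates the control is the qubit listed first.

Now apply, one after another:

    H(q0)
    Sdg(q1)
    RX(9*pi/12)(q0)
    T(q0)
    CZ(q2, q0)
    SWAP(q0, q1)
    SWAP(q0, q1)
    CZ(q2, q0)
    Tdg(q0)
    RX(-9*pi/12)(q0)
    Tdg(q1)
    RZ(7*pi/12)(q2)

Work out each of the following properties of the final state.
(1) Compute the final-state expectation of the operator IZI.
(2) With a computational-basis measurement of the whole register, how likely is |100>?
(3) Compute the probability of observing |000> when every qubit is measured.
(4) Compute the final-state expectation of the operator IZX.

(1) The expectation value of IZI is 1. Key observation: the block from step 3 through step 10 cancels to the identity and can be dropped.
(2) A full measurement returns |100> with probability 1/2.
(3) A full measurement returns |000> with probability 1/2.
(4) The expectation value of IZX is 0.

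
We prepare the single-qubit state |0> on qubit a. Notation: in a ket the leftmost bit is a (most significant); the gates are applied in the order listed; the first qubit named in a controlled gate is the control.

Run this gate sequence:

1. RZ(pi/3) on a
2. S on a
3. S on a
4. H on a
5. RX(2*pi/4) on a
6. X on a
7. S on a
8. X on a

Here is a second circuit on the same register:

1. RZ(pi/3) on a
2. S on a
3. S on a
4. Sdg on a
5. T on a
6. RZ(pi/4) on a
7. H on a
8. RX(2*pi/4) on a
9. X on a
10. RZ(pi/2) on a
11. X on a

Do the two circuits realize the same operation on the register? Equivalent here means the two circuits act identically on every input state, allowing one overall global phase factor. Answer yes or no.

Yes, they are equivalent — the unitaries differ by at most a global phase.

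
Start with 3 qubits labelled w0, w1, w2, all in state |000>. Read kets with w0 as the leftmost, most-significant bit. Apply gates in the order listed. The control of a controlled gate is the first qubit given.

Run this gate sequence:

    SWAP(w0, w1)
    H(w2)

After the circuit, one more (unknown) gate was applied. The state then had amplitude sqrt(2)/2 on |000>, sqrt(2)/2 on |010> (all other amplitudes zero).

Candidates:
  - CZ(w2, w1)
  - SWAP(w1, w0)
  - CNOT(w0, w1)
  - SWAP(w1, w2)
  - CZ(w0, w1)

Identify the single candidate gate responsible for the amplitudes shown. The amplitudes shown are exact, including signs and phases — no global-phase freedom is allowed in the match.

The unique candidate consistent with the amplitudes is SWAP(w1, w2).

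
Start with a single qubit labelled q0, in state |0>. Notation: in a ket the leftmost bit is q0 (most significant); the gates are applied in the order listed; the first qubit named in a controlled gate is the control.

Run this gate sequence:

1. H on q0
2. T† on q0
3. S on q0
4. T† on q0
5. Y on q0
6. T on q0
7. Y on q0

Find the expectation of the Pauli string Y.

The observable Y averages to -sqrt(2)/2.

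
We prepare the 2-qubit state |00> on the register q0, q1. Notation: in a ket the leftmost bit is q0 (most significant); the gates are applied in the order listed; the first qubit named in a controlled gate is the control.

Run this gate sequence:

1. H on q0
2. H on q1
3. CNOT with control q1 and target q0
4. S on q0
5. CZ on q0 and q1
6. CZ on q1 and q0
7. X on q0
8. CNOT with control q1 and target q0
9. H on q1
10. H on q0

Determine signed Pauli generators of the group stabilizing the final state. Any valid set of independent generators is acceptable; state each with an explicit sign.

One valid set of independent stabilizer generators is +XY, +ZZ (any independent generating set of the same group is equally correct).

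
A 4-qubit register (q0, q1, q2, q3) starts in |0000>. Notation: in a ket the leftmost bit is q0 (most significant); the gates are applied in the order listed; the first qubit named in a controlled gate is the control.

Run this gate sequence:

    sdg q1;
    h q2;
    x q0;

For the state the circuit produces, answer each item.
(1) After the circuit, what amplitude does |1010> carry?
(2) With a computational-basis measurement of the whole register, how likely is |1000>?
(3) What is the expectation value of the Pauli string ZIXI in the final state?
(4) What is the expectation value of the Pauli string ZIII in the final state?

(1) |1010> carries amplitude sqrt(2)/2 in the final state.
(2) The probability of measuring |1000> is 1/2.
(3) The observable ZIXI averages to -1.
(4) The observable ZIII averages to -1.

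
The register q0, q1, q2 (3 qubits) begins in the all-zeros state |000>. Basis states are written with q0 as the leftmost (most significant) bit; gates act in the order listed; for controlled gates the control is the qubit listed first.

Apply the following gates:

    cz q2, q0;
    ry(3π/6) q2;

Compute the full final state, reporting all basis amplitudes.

After the circuit, the state carries amplitude sqrt(2)/2 on |000>, sqrt(2)/2 on |001>, and 0 on every other basis state.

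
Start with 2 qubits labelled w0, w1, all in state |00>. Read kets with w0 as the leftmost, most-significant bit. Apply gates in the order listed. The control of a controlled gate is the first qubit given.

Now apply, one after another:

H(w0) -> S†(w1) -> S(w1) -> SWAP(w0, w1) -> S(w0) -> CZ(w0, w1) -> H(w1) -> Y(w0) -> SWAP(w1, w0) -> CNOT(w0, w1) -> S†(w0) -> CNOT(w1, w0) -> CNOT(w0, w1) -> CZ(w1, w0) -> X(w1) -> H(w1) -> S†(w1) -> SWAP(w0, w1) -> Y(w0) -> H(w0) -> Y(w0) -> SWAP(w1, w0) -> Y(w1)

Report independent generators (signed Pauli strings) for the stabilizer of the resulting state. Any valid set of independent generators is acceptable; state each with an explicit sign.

The stabilizer group can be generated by -IY, -ZI, among other valid generating sets.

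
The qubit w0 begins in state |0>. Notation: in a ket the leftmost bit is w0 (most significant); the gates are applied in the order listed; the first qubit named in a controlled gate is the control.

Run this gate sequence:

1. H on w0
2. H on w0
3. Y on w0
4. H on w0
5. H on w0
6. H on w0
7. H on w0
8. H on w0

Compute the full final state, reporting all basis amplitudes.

The final amplitudes are sqrt(2)*I/2 on |0>, -sqrt(2)*I/2 on |1>.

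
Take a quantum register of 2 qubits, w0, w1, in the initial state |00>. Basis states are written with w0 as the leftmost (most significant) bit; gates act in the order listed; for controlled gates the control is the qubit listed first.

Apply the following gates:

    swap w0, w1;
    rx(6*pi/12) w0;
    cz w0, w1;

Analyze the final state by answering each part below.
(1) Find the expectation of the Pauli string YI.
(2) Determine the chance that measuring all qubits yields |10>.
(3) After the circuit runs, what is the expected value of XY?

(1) In the final state, YI has expectation -1.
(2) A full measurement returns |10> with probability 1/2.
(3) In the final state, XY has expectation 0.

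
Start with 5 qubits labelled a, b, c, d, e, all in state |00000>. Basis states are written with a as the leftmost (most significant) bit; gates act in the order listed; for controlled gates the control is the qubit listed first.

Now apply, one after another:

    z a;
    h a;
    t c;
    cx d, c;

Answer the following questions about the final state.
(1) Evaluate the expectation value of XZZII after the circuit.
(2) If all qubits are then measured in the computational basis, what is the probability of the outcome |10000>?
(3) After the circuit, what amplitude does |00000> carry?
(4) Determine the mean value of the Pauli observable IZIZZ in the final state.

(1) The expectation value of XZZII is 1.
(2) Outcome |10000> occurs with probability 1/2.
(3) The amplitude on |00000> is sqrt(2)/2.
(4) The expectation value of IZIZZ is 1.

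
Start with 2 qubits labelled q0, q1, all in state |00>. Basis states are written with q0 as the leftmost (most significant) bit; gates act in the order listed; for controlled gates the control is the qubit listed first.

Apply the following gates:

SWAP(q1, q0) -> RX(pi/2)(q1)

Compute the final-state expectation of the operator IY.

The expectation value of IY is -1.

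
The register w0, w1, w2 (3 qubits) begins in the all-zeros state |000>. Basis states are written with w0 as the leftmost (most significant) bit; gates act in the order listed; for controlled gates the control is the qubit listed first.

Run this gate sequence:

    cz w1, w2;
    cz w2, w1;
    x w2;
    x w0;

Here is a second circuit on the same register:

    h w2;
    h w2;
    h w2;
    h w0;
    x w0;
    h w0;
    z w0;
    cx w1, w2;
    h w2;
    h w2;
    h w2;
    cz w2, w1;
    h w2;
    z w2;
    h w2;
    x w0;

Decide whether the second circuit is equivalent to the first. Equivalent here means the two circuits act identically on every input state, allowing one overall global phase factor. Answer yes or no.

Yes: on every input state the two circuits agree up to one overall phase factor.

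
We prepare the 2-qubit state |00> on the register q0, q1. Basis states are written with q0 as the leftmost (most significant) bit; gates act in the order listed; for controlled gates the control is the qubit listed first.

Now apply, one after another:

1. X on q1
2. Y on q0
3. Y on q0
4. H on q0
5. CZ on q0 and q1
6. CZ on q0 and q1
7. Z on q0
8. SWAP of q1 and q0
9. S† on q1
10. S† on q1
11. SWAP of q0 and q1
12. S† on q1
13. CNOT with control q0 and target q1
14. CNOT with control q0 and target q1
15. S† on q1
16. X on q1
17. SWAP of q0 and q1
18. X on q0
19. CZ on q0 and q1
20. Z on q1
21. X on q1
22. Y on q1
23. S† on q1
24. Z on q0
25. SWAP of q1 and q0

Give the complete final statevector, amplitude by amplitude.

The resulting statevector has amplitude 0 on |00>, -sqrt(2)*I/2 on |01>, 0 on |10>, sqrt(2)/2 on |11>. Key observation: steps 13-14 multiply out to the identity, so the circuit reduces to the remaining gates.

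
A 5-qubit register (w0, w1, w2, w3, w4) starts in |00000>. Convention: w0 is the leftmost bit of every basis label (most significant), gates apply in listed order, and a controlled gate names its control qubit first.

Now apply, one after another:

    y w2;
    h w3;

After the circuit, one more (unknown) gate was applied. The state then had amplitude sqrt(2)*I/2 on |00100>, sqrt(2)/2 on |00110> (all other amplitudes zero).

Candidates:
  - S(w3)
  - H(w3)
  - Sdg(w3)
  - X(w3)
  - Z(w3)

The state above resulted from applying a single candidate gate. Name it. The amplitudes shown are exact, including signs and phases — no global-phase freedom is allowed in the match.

The applied gate was Sdg(w3).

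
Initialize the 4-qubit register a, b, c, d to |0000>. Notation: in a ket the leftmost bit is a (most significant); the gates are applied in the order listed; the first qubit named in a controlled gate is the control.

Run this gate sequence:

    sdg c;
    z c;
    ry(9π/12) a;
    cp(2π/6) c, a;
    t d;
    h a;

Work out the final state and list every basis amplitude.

The resulting statevector has amplitude sqrt(2)*(sqrt(2 - sqrt(2)) + sqrt(sqrt(2) + 2))/4 on |0000>, sqrt(2)*(-sqrt(sqrt(2) + 2) + sqrt(2 - sqrt(2)))/4 on |1000>, and 0 on every other basis state.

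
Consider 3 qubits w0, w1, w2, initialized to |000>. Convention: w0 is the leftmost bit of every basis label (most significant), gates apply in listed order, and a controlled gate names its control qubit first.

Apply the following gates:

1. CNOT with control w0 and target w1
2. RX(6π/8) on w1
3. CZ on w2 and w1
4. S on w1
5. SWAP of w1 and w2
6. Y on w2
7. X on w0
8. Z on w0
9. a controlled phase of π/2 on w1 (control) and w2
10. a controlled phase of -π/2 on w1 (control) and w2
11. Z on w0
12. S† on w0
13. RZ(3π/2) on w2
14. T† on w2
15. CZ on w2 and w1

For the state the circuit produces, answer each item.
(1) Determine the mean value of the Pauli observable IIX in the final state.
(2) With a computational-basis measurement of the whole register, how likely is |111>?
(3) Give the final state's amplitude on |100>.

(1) The expectation value of IIX is 1/2.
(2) A full measurement returns |111> with probability 0.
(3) The amplitude on |100> is sqrt(sqrt(2) + 2)*exp(I*pi/4)/2.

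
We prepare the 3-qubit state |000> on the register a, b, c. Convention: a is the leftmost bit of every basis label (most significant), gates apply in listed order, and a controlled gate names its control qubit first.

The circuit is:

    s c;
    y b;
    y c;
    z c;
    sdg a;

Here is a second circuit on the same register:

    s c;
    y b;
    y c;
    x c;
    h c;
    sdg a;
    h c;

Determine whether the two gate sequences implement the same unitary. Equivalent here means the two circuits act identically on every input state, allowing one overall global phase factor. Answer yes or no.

No — the two circuits implement different unitaries, even allowing a global phase.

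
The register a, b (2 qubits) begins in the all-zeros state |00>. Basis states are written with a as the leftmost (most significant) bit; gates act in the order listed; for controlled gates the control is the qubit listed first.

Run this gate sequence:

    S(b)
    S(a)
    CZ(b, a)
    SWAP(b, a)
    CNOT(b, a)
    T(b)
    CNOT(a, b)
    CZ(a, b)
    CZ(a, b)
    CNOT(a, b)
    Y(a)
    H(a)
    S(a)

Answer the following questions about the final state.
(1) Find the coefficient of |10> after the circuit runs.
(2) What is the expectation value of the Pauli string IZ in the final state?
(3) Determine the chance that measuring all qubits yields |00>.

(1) |10> carries amplitude sqrt(2)/2 in the final state. Key observation: the block from step 7 through step 10 cancels to the identity and can be dropped.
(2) The expectation value of IZ is 1.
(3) A full measurement returns |00> with probability 1/2.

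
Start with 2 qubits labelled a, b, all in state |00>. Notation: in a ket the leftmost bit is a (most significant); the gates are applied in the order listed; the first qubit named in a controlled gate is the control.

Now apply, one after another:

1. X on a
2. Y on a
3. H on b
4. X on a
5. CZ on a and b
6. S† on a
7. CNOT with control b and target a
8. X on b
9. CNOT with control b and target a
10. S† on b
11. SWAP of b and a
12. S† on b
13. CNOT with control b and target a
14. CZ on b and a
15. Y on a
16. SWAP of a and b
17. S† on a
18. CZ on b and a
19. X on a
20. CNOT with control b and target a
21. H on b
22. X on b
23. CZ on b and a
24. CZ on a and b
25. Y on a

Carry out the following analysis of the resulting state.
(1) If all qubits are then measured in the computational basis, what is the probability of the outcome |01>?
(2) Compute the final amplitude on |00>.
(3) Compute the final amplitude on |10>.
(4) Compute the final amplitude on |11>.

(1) A full measurement returns |01> with probability 1/4.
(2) |00> carries amplitude -I/2 in the final state.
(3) |10> carries amplitude 1/2 in the final state.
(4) |11> carries amplitude -1/2 in the final state.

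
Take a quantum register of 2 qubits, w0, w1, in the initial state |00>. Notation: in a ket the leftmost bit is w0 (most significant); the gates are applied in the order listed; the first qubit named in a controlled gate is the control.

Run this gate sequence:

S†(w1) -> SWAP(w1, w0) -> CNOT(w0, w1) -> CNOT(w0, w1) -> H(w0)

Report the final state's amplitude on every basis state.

The final amplitudes are sqrt(2)/2 on |00>, 0 on |01>, sqrt(2)/2 on |10>, 0 on |11>. Key observation: gates 3-4 undo each other exactly, leaving only the rest of the circuit to track.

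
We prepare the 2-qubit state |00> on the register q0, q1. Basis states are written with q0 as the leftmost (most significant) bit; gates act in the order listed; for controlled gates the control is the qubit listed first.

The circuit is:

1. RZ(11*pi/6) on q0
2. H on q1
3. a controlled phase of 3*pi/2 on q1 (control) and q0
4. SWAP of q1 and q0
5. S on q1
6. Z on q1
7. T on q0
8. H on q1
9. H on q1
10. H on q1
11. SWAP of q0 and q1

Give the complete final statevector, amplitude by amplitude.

The final amplitudes are -exp(I*pi/12)/2 on |00>, -exp(I*pi/3)/2 on |01>, -exp(I*pi/12)/2 on |10>, -exp(I*pi/3)/2 on |11>. Key observation: steps 9-10 multiply out to the identity, so the circuit reduces to the remaining gates.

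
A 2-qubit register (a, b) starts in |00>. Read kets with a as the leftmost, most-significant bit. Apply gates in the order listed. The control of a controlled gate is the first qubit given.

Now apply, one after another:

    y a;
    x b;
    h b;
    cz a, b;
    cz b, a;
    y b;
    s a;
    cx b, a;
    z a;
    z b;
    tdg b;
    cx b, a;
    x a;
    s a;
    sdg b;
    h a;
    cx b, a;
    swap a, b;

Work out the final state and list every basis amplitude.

The final amplitudes are I/2 on |00>, I/2 on |01>, -exp(3*I*pi/4)/2 on |10>, -exp(3*I*pi/4)/2 on |11>.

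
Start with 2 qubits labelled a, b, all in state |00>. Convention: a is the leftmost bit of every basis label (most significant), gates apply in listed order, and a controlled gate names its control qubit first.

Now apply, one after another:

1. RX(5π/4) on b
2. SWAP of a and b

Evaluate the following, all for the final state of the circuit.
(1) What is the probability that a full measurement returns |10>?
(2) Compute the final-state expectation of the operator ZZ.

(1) The probability of measuring |10> is sqrt(2)/4 + 1/2.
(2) The expectation value of ZZ is -sqrt(2)/2.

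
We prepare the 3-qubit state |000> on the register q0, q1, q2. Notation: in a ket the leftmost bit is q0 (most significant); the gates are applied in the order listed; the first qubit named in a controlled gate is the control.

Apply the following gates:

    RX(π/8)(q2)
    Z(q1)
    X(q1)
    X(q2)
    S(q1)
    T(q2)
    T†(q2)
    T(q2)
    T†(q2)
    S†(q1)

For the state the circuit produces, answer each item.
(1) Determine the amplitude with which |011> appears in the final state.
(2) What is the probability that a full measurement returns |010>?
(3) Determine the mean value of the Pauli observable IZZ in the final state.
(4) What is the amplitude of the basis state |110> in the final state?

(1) |011> carries amplitude cos(pi/16) in the final state. Key observation: gates 5-10 undo each other exactly, leaving only the rest of the circuit to track.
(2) A full measurement returns |010> with probability sin(pi/16)**2.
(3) The expectation value of IZZ is sqrt(sqrt(2) + 2)/2.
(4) |110> carries amplitude 0 in the final state.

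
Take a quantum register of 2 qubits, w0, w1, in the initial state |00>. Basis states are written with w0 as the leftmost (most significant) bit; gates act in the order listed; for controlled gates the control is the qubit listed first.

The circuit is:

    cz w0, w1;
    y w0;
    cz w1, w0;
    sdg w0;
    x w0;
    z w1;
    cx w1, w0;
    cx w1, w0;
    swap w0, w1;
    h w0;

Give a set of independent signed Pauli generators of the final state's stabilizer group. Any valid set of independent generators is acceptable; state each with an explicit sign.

The final state is stabilized by the group generated by +XI, +IZ; other independent generating sets are equally valid.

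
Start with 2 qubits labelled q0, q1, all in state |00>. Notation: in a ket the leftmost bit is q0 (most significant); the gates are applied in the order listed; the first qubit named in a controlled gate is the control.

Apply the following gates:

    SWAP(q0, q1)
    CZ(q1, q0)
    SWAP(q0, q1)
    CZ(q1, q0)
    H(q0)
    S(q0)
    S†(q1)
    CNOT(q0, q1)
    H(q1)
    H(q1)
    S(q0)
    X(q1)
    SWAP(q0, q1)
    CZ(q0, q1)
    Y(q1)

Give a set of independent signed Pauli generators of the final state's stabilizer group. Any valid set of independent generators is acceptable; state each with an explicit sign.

The stabilizer group can be generated by +XX, +ZZ, among other valid generating sets.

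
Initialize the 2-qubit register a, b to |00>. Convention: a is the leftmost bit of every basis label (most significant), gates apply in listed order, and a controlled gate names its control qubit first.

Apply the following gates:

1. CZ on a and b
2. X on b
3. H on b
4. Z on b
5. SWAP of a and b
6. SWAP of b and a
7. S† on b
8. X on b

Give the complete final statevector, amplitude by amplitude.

The resulting statevector has amplitude -sqrt(2)*I/2 on |00>, sqrt(2)/2 on |01>, 0 on |10>, 0 on |11>.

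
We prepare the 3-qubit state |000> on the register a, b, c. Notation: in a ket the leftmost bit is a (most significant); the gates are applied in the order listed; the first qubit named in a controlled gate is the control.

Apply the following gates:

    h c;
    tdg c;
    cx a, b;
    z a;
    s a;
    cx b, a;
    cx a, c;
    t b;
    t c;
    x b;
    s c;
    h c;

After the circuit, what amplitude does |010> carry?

The final state's coefficient on |010> equals 1/2 + I/2.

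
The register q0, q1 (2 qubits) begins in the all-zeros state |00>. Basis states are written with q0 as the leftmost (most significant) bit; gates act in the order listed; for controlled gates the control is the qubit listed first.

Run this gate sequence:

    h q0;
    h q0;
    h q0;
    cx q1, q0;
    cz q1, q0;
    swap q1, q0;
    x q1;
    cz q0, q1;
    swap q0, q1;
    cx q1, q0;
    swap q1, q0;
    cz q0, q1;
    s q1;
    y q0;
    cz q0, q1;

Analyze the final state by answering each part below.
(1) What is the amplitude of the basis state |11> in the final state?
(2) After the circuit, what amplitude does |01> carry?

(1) The final state's coefficient on |11> equals sqrt(2)/2. Key observation: steps 2-3 multiply out to the identity, so the circuit reduces to the remaining gates.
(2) The amplitude on |01> is 0.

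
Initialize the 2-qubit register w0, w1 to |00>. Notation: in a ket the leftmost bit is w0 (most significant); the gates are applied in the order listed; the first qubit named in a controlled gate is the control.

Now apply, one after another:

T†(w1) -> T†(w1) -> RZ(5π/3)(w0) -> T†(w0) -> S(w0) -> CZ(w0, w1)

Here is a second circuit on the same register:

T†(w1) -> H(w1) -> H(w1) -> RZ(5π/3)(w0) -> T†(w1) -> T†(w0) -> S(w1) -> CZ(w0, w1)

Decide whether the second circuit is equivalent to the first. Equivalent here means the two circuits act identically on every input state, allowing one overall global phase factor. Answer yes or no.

No — the two circuits implement different unitaries, even allowing a global phase.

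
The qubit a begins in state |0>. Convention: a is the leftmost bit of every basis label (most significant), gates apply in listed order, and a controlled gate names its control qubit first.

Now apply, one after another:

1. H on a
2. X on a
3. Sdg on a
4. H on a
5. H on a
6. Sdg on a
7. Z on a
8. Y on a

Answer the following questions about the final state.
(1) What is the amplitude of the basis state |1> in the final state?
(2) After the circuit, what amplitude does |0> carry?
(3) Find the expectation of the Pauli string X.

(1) The amplitude on |1> is sqrt(2)*I/2.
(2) The final state's coefficient on |0> equals -sqrt(2)*I/2.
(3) The observable X averages to -1.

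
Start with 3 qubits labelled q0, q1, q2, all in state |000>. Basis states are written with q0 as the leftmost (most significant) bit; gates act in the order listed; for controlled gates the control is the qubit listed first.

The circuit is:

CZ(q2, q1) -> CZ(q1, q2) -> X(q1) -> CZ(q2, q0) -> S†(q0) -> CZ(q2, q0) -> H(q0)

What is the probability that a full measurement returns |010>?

A full measurement returns |010> with probability 1/2.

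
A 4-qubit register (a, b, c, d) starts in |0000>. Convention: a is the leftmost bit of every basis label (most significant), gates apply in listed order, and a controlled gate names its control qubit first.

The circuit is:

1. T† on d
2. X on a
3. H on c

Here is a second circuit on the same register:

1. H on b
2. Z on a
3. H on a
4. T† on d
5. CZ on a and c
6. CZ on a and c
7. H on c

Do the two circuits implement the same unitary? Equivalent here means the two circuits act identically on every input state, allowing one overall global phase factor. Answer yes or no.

No — the two circuits implement different unitaries, even allowing a global phase.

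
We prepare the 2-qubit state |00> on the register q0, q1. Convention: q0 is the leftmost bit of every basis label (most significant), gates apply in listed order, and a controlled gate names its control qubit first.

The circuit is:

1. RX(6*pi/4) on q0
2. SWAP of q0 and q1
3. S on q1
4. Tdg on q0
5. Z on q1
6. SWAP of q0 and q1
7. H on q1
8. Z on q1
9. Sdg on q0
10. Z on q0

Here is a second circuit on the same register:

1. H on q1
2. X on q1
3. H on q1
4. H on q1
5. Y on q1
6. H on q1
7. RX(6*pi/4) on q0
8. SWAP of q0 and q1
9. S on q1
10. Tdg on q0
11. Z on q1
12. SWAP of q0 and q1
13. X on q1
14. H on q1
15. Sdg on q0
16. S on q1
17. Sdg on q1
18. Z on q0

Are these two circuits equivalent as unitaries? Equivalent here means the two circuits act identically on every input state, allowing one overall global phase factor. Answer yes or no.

No, they are not equivalent — no single phase factor reconciles the two unitaries.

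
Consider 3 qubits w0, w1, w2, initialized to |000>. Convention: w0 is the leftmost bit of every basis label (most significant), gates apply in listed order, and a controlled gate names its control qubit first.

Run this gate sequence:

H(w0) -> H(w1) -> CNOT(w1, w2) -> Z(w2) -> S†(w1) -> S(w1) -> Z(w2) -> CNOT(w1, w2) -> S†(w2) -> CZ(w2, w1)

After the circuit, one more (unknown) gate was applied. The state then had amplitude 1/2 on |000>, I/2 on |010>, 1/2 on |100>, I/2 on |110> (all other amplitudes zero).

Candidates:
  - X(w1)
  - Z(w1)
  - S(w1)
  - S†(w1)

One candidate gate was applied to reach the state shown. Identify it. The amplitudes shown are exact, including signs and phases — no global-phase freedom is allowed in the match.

The applied gate was S(w1). Key observation: steps 3-8 multiply out to the identity, so the circuit reduces to the remaining gates.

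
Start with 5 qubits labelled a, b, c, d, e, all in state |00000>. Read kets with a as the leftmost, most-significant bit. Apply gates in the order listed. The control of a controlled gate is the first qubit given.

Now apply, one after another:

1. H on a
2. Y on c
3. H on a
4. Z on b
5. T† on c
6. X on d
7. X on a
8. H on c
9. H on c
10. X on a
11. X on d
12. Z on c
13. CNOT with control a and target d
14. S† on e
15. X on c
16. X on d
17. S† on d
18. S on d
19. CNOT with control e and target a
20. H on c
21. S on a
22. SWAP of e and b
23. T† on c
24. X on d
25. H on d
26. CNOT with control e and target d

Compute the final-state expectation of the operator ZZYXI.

The expectation value of ZZYXI is -sqrt(2)/2. Key observation: gates 6-11 undo each other exactly, leaving only the rest of the circuit to track.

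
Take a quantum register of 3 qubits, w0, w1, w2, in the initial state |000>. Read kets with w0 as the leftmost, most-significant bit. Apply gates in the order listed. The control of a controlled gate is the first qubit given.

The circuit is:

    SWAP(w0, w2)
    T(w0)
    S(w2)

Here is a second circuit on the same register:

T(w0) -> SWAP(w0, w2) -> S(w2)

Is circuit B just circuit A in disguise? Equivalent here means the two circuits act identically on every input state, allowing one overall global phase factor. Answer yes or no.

No, they are not equivalent — no single phase factor reconciles the two unitaries.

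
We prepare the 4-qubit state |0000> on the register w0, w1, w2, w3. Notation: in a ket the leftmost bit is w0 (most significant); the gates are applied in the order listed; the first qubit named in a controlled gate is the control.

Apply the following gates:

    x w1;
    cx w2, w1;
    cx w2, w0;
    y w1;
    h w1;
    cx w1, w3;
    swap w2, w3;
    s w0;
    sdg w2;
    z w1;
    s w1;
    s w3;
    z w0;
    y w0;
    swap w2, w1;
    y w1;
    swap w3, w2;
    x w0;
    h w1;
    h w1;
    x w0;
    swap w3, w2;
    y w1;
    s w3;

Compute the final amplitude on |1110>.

|1110> carries amplitude -sqrt(2)/2 in the final state. Key observation: steps 16-23 multiply out to the identity, so the circuit reduces to the remaining gates.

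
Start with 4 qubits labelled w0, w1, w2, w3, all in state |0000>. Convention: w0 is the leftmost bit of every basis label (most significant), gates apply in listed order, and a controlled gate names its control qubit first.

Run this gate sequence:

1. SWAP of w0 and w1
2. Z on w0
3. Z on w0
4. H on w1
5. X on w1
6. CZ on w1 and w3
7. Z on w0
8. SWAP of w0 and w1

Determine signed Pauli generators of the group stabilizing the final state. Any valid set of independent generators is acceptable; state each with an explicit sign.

The stabilizer group can be generated by +XIII, +IZII, +IIZI, +IIIZ, among other valid generating sets.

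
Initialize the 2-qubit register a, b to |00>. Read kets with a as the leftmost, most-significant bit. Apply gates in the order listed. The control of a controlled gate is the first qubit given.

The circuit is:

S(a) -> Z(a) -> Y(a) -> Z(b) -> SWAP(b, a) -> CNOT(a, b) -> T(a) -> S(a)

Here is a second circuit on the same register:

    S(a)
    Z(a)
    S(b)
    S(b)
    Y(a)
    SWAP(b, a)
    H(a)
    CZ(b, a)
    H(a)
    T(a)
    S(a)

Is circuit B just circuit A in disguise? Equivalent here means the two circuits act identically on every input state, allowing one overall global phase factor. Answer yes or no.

No — the two circuits implement different unitaries, even allowing a global phase.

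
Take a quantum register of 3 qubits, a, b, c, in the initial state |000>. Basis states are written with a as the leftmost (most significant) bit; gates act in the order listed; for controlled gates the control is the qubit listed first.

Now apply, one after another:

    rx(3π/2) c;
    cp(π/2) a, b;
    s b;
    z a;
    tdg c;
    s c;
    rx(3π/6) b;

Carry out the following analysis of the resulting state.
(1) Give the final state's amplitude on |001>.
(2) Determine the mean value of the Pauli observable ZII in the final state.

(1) |001> carries amplitude -exp(3*I*pi/4)/2 in the final state.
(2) The observable ZII averages to 1.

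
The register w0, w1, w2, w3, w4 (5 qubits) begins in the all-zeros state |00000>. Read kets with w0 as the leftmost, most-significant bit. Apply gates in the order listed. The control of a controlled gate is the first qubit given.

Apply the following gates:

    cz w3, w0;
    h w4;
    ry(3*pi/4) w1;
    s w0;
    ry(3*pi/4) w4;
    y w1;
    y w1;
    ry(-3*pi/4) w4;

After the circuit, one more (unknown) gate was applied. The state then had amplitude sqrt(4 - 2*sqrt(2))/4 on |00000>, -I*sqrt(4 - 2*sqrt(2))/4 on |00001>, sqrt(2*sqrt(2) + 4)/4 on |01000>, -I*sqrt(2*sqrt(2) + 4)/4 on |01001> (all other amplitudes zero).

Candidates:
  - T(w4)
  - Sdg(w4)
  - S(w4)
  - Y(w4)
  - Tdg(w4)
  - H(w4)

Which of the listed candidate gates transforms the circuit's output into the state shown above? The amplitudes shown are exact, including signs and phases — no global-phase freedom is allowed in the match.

It was Sdg(w4) that produced the state shown. Key observation: the block from step 5 through step 8 cancels to the identity and can be dropped.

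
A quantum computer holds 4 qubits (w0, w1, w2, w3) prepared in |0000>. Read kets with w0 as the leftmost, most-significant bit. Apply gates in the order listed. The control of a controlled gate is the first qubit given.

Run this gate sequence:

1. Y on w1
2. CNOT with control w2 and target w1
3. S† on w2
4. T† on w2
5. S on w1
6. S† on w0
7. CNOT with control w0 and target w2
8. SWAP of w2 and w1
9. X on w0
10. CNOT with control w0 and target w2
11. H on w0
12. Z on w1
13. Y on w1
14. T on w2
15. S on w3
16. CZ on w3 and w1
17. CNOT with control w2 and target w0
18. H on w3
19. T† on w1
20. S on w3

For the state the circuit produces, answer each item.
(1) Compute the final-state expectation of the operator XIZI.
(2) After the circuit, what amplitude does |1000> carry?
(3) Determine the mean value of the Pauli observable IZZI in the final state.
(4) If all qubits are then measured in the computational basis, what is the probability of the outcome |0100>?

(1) The observable XIZI averages to -1.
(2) The final state's coefficient on |1000> equals 0.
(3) In the final state, IZZI has expectation -1.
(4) A full measurement returns |0100> with probability 1/4.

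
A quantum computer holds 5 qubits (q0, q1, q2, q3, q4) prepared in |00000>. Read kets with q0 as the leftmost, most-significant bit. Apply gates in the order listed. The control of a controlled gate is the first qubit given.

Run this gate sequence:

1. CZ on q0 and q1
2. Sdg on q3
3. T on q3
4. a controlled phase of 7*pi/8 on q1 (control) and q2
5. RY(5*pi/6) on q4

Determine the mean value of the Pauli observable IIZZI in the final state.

In the final state, IIZZI has expectation 1.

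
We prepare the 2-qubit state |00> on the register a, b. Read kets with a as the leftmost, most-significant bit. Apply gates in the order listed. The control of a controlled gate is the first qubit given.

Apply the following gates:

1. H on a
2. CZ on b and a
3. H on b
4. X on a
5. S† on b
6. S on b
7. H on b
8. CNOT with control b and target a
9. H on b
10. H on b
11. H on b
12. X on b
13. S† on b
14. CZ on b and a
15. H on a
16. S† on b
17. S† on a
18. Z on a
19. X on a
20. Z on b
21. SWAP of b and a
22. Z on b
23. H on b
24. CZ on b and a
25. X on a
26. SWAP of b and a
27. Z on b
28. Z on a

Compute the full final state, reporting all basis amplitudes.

The resulting statevector has amplitude I/2 on |00>, 1/2 on |01>, I/2 on |10>, 1/2 on |11>. Key observation: steps 9-10 multiply out to the identity, so the circuit reduces to the remaining gates.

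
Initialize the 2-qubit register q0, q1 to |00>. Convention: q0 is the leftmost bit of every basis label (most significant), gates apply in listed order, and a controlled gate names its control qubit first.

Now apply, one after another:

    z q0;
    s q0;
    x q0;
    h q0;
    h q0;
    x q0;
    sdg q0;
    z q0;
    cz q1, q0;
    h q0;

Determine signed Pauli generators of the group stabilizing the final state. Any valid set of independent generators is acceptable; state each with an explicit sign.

The final state is stabilized by the group generated by +XI, +IZ; other independent generating sets are equally valid.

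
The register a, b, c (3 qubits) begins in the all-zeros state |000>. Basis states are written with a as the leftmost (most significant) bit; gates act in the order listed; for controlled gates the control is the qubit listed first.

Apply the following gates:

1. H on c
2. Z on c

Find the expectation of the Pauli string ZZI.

In the final state, ZZI has expectation 1.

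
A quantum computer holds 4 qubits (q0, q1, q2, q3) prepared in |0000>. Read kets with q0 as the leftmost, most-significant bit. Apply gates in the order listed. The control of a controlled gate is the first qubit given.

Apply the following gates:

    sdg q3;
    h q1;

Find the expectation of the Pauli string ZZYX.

The observable ZZYX averages to 0.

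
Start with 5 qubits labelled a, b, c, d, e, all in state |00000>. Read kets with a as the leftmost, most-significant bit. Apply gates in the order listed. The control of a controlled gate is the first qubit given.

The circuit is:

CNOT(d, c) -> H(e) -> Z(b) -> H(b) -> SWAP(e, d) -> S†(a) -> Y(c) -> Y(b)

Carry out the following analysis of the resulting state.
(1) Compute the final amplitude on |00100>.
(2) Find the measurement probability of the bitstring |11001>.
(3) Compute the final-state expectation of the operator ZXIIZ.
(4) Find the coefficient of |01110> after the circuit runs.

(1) |00100> carries amplitude 1/2 in the final state.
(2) A full measurement returns |11001> with probability 0.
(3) The observable ZXIIZ averages to -1.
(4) |01110> carries amplitude -1/2 in the final state.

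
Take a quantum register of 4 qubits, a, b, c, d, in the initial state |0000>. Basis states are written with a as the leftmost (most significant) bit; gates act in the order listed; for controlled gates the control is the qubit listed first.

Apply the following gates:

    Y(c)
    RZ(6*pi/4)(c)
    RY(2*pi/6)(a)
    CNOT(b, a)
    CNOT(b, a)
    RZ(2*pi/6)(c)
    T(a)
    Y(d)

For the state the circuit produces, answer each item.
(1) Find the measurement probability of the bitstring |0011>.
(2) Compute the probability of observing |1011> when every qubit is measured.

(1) The probability of measuring |0011> is 3/4.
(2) A full measurement returns |1011> with probability 1/4.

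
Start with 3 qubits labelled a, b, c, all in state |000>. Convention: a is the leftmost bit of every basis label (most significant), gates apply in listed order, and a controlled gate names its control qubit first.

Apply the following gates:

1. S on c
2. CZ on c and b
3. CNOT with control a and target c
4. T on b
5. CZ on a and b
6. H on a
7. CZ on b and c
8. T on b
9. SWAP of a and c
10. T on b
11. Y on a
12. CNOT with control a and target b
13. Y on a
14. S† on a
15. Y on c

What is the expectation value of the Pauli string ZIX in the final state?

In the final state, ZIX has expectation -1.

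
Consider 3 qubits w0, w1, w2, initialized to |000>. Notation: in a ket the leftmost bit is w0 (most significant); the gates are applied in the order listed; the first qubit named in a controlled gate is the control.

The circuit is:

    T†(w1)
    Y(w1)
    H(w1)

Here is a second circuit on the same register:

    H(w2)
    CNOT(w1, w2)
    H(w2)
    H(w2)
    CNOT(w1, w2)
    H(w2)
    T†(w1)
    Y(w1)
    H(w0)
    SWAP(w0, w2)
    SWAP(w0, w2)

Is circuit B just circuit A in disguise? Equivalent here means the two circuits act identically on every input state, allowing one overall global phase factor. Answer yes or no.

No — the two circuits implement different unitaries, even allowing a global phase.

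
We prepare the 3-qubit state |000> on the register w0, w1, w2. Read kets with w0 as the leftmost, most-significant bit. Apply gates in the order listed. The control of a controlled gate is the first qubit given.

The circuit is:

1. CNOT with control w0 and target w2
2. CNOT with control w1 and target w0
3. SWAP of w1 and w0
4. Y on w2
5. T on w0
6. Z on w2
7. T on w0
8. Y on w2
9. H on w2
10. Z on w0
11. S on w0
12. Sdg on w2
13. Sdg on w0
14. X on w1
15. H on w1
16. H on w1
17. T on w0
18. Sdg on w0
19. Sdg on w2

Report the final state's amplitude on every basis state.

The resulting statevector has amplitude -sqrt(2)/2 on |010>, sqrt(2)/2 on |011>, and 0 on every other basis state.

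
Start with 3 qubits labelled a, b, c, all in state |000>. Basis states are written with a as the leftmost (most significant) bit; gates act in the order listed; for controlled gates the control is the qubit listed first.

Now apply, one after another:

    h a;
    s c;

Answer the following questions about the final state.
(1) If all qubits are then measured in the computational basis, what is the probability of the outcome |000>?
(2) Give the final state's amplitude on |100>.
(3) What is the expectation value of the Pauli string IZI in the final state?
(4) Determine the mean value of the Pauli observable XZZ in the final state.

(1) The probability of measuring |000> is 1/2.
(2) The amplitude on |100> is sqrt(2)/2.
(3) In the final state, IZI has expectation 1.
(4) The observable XZZ averages to 1.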